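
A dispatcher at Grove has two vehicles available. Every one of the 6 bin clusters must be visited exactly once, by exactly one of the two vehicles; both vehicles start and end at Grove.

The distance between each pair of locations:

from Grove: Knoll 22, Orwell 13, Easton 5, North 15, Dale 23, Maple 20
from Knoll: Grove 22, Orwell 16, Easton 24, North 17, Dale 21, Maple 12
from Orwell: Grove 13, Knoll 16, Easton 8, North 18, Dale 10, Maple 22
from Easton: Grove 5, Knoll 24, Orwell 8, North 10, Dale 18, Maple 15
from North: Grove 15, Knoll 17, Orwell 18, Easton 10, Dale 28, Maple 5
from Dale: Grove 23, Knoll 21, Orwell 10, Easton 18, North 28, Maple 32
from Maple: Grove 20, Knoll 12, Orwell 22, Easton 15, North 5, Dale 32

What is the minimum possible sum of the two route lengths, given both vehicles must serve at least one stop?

There are 2^5 − 1 = 31 ways to divide the 6 stops into two non-empty groups. For each, the best each vehicle can do is its own shortest tour through its group:
  {Knoll} + {Orwell, Easton, North, Dale, Maple}: 44 + 75 = 119
  {Orwell} + {Knoll, Easton, North, Dale, Maple}: 26 + 76 = 102
  {Knoll, Orwell} + {Easton, North, Dale, Maple}: 51 + 75 = 126
  {Easton} + {Knoll, Orwell, North, Dale, Maple}: 10 + 76 = 86
  {Knoll, Easton} + {Orwell, North, Dale, Maple}: 51 + 75 = 126
  {Orwell, Easton} + {Knoll, North, Dale, Maple}: 26 + 76 = 102
  … (31 splits in total)
Best: vehicle 1 Grove → Easton → Grove = 10; vehicle 2 Grove → Orwell → Dale → Knoll → Maple → North → Grove = 76; combined 86.

86 — the smallest possible combined total.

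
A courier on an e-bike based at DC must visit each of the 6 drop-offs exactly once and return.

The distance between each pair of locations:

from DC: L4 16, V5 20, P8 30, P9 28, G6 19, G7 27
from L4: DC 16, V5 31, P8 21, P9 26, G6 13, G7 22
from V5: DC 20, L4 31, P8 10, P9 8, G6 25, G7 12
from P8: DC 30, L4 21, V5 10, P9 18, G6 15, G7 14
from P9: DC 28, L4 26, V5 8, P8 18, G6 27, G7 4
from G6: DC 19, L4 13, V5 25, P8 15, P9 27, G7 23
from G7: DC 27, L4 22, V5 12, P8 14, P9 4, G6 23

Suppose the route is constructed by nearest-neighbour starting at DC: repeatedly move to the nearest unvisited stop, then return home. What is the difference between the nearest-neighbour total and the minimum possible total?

DC: L4=16, G6=19, V5=20, G7=27, P9=28, P8=30 ⇒ L4
L4: G6=13, P8=21, G7=22, P9=26, V5=31 ⇒ G6
G6: P8=15, G7=23, V5=25, P9=27 ⇒ P8
P8: V5=10, G7=14, P9=18 ⇒ V5
V5: P9=8, G7=12 ⇒ P9
P9: G7=4 ⇒ G7
NN route DC → L4 → G6 → P8 → V5 → P9 → G7 → DC costs 93.
Optimal: DC → L4 → G6 → P8 → G7 → P9 → V5 → DC costs 90 (by enumerating all 360 distinct tours).
Excess = 93 − 90 = 3.

3 longer than the optimal tour.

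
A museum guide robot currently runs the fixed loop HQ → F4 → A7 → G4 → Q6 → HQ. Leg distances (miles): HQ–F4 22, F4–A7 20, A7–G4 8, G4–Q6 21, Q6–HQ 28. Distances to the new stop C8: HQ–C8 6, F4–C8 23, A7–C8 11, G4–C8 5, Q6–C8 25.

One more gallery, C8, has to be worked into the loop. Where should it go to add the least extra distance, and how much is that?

Insertion cost between consecutive stops i–j is d(i,C8) + d(C8,j) − d(i,j):
  between HQ and F4: 6 + 23 − 22 = 7
  between F4 and A7: 23 + 11 − 20 = 14
  between A7 and G4: 11 + 5 − 8 = 8
  between G4 and Q6: 5 + 25 − 21 = 9
  between Q6 and HQ: 25 + 6 − 28 = 3
Cheapest insertion is between Q6 and HQ, adding 3.
New total = 99 + 3 = 102.

+3 miles — insert C8 between Q6 and HQ.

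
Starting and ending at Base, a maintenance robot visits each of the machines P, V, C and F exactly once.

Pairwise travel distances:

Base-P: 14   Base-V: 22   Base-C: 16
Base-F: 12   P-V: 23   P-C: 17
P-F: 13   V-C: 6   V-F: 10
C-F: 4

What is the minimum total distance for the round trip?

Minimum total distance: 59.

With 4 stops there are 4!/2 = 12 distinct round trips (a route and its reverse cost the same).
Base - P - V - C - F - Base: 14+23+6+4+12 = 59
Base - P - V - F - C - Base: 14+23+10+4+16 = 67
Base - P - C - V - F - Base: 14+17+6+10+12 = 59
Base - P - C - F - V - Base: 14+17+4+10+22 = 67
Base - P - F - V - C - Base: 14+13+10+6+16 = 59
Base - P - F - C - V - Base: 14+13+4+6+22 = 59
Base - V - P - C - F - Base: 22+23+17+4+12 = 78
Base - V - P - F - C - Base: 22+23+13+4+16 = 78
Base - V - C - P - F - Base: 22+6+17+13+12 = 70
Base - V - F - P - C - Base: 22+10+13+17+16 = 78
Base - C - P - V - F - Base: 16+17+23+10+12 = 78
Base - C - V - P - F - Base: 16+6+23+13+12 = 70
The minimum is 59.
One optimal route: Base → P → V → C → F → Base (or its reverse).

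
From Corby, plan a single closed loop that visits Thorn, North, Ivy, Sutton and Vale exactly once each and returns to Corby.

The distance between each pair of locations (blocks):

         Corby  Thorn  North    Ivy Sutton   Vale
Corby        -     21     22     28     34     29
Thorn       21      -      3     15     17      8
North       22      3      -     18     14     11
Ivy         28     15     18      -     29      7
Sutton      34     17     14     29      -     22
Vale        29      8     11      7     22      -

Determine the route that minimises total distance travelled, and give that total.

94 blocks — the shortest possible round trip.

There are 60 distinct closed tours to check (reversals are equivalent).
Corby → Thorn → North → Ivy → Sutton → Vale → Corby: 21+3+18+29+22+29 = 122
Corby → Thorn → North → Ivy → Vale → Sutton → Corby: 21+3+18+7+22+34 = 105
Corby → Thorn → North → Sutton → Ivy → Vale → Corby: 21+3+14+29+7+29 = 103
Corby → Thorn → North → Sutton → Vale → Ivy → Corby: 21+3+14+22+7+28 = 95
Corby → Thorn → North → Vale → Ivy → Sutton → Corby: 21+3+11+7+29+34 = 105
Corby → Thorn → North → Vale → Sutton → Ivy → Corby: 21+3+11+22+29+28 = 114
Corby → Thorn → Ivy → North → Sutton → Vale → Corby: 21+15+18+14+22+29 = 119
Corby → Thorn → Ivy → North → Vale → Sutton → Corby: 21+15+18+11+22+34 = 121
Corby → Thorn → Ivy → Sutton → North → Vale → Corby: 21+15+29+14+11+29 = 119
Corby → Thorn → Ivy → Sutton → Vale → North → Corby: 21+15+29+22+11+22 = 120
Corby → Thorn → Ivy → Vale → North → Sutton → Corby: 21+15+7+11+14+34 = 102
Corby → Thorn → Ivy → Vale → Sutton → North → Corby: 21+15+7+22+14+22 = 101
Corby → Thorn → Sutton → North → Ivy → Vale → Corby: 21+17+14+18+7+29 = 106
Corby → Thorn → Sutton → North → Vale → Ivy → Corby: 21+17+14+11+7+28 = 98
… (46 more)
Corby → Ivy → Vale → Thorn → North → Sutton → Corby: 28+7+8+3+14+34 = 94  ← best
The minimum is 94.
One optimal route: Corby → Ivy → Vale → Thorn → North → Sutton → Corby (or its reverse).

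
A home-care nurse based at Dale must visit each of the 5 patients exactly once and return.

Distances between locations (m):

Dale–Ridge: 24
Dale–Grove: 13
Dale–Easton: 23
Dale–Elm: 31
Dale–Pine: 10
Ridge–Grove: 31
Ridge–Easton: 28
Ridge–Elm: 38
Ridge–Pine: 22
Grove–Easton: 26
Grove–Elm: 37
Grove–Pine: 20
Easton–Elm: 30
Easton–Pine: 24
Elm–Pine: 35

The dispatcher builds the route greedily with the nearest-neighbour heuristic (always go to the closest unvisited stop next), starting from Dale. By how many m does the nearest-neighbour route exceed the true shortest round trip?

The nearest-neighbour route is 14 m longer than optimal.

Dale: Pine=10, Grove=13, Easton=23, Ridge=24, Elm=31 ⇒ Pine
Pine: Grove=20, Ridge=22, Easton=24, Elm=35 ⇒ Grove
Grove: Easton=26, Ridge=31, Elm=37 ⇒ Easton
Easton: Ridge=28, Elm=30 ⇒ Ridge
Ridge: Elm=38 ⇒ Elm
NN route Dale → Pine → Grove → Easton → Ridge → Elm → Dale costs 153.
Optimal: Dale → Grove → Easton → Elm → Ridge → Pine → Dale costs 139 (by enumerating all 60 distinct tours).
Excess = 153 − 139 = 14.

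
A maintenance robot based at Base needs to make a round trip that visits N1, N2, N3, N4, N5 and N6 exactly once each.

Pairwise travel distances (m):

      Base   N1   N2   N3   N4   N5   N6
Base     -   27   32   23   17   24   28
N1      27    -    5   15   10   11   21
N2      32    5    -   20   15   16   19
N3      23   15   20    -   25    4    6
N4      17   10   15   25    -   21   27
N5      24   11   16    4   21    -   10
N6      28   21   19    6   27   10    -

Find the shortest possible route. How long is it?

Base - N1 - N2 - N3 - N4 - N5 - N6 - Base: 27+5+20+25+21+10+28 = 136
Base - N1 - N2 - N3 - N4 - N6 - N5 - Base: 27+5+20+25+27+10+24 = 138
Base - N1 - N2 - N3 - N5 - N4 - N6 - Base: 27+5+20+4+21+27+28 = 132
Base - N1 - N2 - N3 - N5 - N6 - N4 - Base: 27+5+20+4+10+27+17 = 110
Base - N1 - N2 - N3 - N6 - N4 - N5 - Base: 27+5+20+6+27+21+24 = 130
Base - N1 - N2 - N3 - N6 - N5 - N4 - Base: 27+5+20+6+10+21+17 = 106
Base - N1 - N2 - N4 - N3 - N5 - N6 - Base: 27+5+15+25+4+10+28 = 114
Base - N1 - N2 - N4 - N3 - N6 - N5 - Base: 27+5+15+25+6+10+24 = 112
… (352 more)
Base - N4 - N1 - N2 - N6 - N3 - N5 - Base: 17+10+5+19+6+4+24 = 85  ← best
The minimum is 85.
One optimal route: Base → N4 → N1 → N2 → N6 → N3 → N5 → Base (or its reverse).

Minimum total distance: 85 m.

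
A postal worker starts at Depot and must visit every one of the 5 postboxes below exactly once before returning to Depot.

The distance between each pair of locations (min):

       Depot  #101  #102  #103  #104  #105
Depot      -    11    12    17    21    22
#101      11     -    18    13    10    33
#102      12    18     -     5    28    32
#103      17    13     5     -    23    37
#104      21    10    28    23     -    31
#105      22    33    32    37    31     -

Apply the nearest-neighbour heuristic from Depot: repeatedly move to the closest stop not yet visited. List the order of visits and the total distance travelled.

From Depot: distances to unvisited — #101=11, #102=12, #103=17, #104=21, #105=22. Nearest is #101 (11).
From #101: distances to unvisited — #104=10, #103=13, #102=18, #105=33. Nearest is #104 (10).
From #104: distances to unvisited — #103=23, #102=28, #105=31. Nearest is #103 (23).
From #103: distances to unvisited — #102=5, #105=37. Nearest is #102 (5).
From #102: distances to unvisited — #105=32. Nearest is #105 (32).
Return #105→Depot: 22.
Total = 11 + 10 + 23 + 5 + 32 + 22 = 103.

Nearest-neighbour total = 103 min; route Depot → #101 → #104 → #103 → #102 → #105 → Depot.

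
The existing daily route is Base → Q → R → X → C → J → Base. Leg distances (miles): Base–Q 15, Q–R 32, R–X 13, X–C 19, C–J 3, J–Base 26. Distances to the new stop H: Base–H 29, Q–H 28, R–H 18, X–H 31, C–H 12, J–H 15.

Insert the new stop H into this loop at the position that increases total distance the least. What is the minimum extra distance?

Insertion cost between consecutive stops i–j is d(i,H) + d(H,j) − d(i,j):
  between Base and Q: 29 + 28 − 15 = 42
  between Q and R: 28 + 18 − 32 = 14
  between R and X: 18 + 31 − 13 = 36
  between X and C: 31 + 12 − 19 = 24
  between C and J: 12 + 15 − 3 = 24
  between J and Base: 15 + 29 − 26 = 18
Cheapest insertion is between Q and R, adding 14.
New total = 108 + 14 = 122.

+14 miles — insert H between Q and R.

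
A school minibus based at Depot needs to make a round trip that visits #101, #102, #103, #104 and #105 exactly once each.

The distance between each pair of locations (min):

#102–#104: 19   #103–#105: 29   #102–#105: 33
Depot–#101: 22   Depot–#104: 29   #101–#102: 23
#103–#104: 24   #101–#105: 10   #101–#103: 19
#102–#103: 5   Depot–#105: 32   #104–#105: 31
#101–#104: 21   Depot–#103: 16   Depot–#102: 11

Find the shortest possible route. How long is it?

Depot → #101 → #102 → #103 → #104 → #105 → Depot: 22+23+5+24+31+32 = 137
Depot → #101 → #102 → #103 → #105 → #104 → Depot: 22+23+5+29+31+29 = 139
Depot → #101 → #102 → #104 → #103 → #105 → Depot: 22+23+19+24+29+32 = 149
Depot → #101 → #102 → #104 → #105 → #103 → Depot: 22+23+19+31+29+16 = 140
Depot → #101 → #102 → #105 → #103 → #104 → Depot: 22+23+33+29+24+29 = 160
Depot → #101 → #102 → #105 → #104 → #103 → Depot: 22+23+33+31+24+16 = 149
Depot → #101 → #103 → #102 → #104 → #105 → Depot: 22+19+5+19+31+32 = 128
Depot → #101 → #103 → #102 → #105 → #104 → Depot: 22+19+5+33+31+29 = 139
Depot → #101 → #103 → #104 → #102 → #105 → Depot: 22+19+24+19+33+32 = 149
Depot → #101 → #103 → #104 → #105 → #102 → Depot: 22+19+24+31+33+11 = 140
Depot → #101 → #103 → #105 → #102 → #104 → Depot: 22+19+29+33+19+29 = 151
Depot → #101 → #103 → #105 → #104 → #102 → Depot: 22+19+29+31+19+11 = 131
Depot → #101 → #104 → #102 → #103 → #105 → Depot: 22+21+19+5+29+32 = 128
Depot → #101 → #104 → #102 → #105 → #103 → Depot: 22+21+19+33+29+16 = 140
… (46 more)
Depot → #101 → #105 → #104 → #102 → #103 → Depot: 22+10+31+19+5+16 = 103  ← best
The minimum is 103.
One optimal route: Depot → #101 → #105 → #104 → #102 → #103 → Depot (or its reverse).

Shortest round trip = 103 min.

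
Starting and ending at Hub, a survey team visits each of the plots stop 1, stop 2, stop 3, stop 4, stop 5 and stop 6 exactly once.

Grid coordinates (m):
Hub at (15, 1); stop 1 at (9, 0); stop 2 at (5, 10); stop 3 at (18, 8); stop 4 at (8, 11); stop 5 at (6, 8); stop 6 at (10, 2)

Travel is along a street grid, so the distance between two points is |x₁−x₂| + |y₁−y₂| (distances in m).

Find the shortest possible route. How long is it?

Hub → stop 1 → stop 2 → stop 3 → stop 4 → stop 5 → stop 6 → Hub: 7+14+15+13+5+10+6 = 70
Hub → stop 1 → stop 2 → stop 3 → stop 4 → stop 6 → stop 5 → Hub: 7+14+15+13+11+10+16 = 86
Hub → stop 1 → stop 2 → stop 3 → stop 5 → stop 4 → stop 6 → Hub: 7+14+15+12+5+11+6 = 70
Hub → stop 1 → stop 2 → stop 3 → stop 5 → stop 6 → stop 4 → Hub: 7+14+15+12+10+11+17 = 86
Hub → stop 1 → stop 2 → stop 3 → stop 6 → stop 4 → stop 5 → Hub: 7+14+15+14+11+5+16 = 82
Hub → stop 1 → stop 2 → stop 3 → stop 6 → stop 5 → stop 4 → Hub: 7+14+15+14+10+5+17 = 82
Hub → stop 1 → stop 2 → stop 4 → stop 3 → stop 5 → stop 6 → Hub: 7+14+4+13+12+10+6 = 66
Hub → stop 1 → stop 2 → stop 4 → stop 3 → stop 6 → stop 5 → Hub: 7+14+4+13+14+10+16 = 78
… (352 more)
Hub → stop 1 → stop 6 → stop 4 → stop 2 → stop 5 → stop 3 → Hub: 7+3+11+4+3+12+10 = 50  ← best
The minimum is 50.
One optimal route: Hub → stop 1 → stop 6 → stop 4 → stop 2 → stop 5 → stop 3 → Hub (or its reverse).

50 m — the shortest possible round trip.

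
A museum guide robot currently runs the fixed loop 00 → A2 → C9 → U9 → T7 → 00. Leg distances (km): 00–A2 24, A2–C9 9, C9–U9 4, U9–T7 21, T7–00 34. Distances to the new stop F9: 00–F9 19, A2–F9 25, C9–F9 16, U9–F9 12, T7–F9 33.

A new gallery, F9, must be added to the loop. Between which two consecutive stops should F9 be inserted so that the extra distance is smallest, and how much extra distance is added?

Insertion cost between consecutive stops i–j is d(i,F9) + d(F9,j) − d(i,j):
  between 00 and A2: 19 + 25 − 24 = 20
  between A2 and C9: 25 + 16 − 9 = 32
  between C9 and U9: 16 + 12 − 4 = 24
  between U9 and T7: 12 + 33 − 21 = 24
  between T7 and 00: 33 + 19 − 34 = 18
Cheapest insertion is between T7 and 00, adding 18.
New total = 92 + 18 = 110.

Minimum extra distance: 18 km, inserting F9 between T7 and 00.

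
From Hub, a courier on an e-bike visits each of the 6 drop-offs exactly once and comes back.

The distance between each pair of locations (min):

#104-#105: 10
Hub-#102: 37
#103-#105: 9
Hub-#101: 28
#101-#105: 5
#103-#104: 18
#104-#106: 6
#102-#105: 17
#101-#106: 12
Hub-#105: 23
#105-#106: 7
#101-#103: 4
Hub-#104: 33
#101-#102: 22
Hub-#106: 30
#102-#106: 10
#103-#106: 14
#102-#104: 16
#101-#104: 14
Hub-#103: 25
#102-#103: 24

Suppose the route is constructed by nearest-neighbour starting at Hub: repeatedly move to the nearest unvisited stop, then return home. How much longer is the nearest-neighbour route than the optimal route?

Hub: #105=23, #103=25, #101=28, #106=30, #104=33, #102=37 ⇒ #105
#105: #101=5, #106=7, #103=9, #104=10, #102=17 ⇒ #101
#101: #103=4, #106=12, #104=14, #102=22 ⇒ #103
#103: #106=14, #104=18, #102=24 ⇒ #106
#106: #104=6, #102=10 ⇒ #104
#104: #102=16 ⇒ #102
NN route Hub → #105 → #101 → #103 → #106 → #104 → #102 → Hub costs 105.
Optimal: Hub → #102 → #106 → #104 → #105 → #101 → #103 → Hub costs 97 (by enumerating all 360 distinct tours).
Excess = 105 − 97 = 8.

Excess over optimum: 8 min.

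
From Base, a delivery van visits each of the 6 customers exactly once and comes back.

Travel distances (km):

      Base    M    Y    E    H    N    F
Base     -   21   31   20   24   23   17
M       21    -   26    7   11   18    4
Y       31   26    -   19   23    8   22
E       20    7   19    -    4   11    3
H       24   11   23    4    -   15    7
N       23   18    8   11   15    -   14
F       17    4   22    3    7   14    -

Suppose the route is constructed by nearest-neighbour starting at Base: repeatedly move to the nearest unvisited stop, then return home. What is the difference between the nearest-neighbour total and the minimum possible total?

Base: F=17, E=20, M=21, N=23, H=24, Y=31 ⇒ F
F: E=3, M=4, H=7, N=14, Y=22 ⇒ E
E: H=4, M=7, N=11, Y=19 ⇒ H
H: M=11, N=15, Y=23 ⇒ M
M: N=18, Y=26 ⇒ N
N: Y=8 ⇒ Y
NN route Base → F → E → H → M → N → Y → Base costs 92.
Optimal: Base → M → F → E → H → Y → N → Base costs 86 (by enumerating all 360 distinct tours).
Excess = 92 − 86 = 6.

The nearest-neighbour route is 6 km longer than optimal.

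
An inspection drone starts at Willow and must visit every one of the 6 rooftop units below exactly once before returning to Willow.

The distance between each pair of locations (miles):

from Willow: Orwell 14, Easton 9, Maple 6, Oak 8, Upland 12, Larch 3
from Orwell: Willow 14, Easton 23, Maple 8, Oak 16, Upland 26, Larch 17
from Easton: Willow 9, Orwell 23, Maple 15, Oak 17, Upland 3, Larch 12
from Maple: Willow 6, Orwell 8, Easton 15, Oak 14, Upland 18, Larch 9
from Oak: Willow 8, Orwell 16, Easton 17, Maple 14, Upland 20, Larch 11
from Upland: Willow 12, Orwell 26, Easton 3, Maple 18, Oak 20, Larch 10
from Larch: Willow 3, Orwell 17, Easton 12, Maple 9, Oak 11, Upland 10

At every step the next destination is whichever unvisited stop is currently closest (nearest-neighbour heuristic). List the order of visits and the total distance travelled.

At Willow the remaining stops are Larch 3, Maple 6, Oak 8, Easton 9, Upland 12, Orwell 14; go to Larch.
At Larch the remaining stops are Maple 9, Upland 10, Oak 11, Easton 12, Orwell 17; go to Maple.
At Maple the remaining stops are Orwell 8, Oak 14, Easton 15, Upland 18; go to Orwell.
At Orwell the remaining stops are Oak 16, Easton 23, Upland 26; go to Oak.
At Oak the remaining stops are Easton 17, Upland 20; go to Easton.
At Easton the remaining stops are Upland 3; go to Upland.
Return Upland→Willow: 12.
Total = 3 + 9 + 8 + 16 + 17 + 3 + 12 = 68.

Total distance 68 miles via the nearest-neighbour route Willow → Larch → Maple → Orwell → Oak → Easton → Upland → Willow.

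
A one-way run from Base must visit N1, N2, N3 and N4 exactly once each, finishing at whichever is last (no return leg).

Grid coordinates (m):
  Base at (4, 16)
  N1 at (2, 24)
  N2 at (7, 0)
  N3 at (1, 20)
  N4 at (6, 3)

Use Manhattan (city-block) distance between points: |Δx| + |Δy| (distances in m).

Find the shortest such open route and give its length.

There are 4! = 24 possible orderings.
Base - N1 - N2 - N3 - N4: 10+29+26+22 = 87
Base - N1 - N2 - N4 - N3: 10+29+4+22 = 65
Base - N1 - N3 - N2 - N4: 10+5+26+4 = 45
Base - N1 - N3 - N4 - N2: 10+5+22+4 = 41
Base - N1 - N4 - N2 - N3: 10+25+4+26 = 65
Base - N1 - N4 - N3 - N2: 10+25+22+26 = 83
Base - N2 - N1 - N3 - N4: 19+29+5+22 = 75
Base - N2 - N1 - N4 - N3: 19+29+25+22 = 95
Base - N2 - N3 - N1 - N4: 19+26+5+25 = 75
Base - N2 - N3 - N4 - N1: 19+26+22+25 = 92
Base - N2 - N4 - N1 - N3: 19+4+25+5 = 53
Base - N2 - N4 - N3 - N1: 19+4+22+5 = 50
Base - N3 - N1 - N2 - N4: 7+5+29+4 = 45
Base - N3 - N1 - N4 - N2: 7+5+25+4 = 41
… (10 more)
The minimum is 41.
One shortest path: Base → N1 → N3 → N4 → N2.

41 m — the minimum one-way total.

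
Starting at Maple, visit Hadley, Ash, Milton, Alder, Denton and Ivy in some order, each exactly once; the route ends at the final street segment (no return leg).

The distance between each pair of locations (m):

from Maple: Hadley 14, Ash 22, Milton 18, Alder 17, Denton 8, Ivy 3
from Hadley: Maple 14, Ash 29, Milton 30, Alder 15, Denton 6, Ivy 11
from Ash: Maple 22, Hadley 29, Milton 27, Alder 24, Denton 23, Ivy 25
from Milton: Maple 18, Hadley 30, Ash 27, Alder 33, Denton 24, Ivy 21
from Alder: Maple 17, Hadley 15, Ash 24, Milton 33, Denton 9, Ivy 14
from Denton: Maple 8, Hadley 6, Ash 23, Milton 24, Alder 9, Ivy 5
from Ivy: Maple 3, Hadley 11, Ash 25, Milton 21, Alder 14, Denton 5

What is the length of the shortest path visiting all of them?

80 m — the minimum one-way total.

There are 6! = 720 possible orderings.
Maple - Hadley - Ash - Milton - Alder - Denton - Ivy: 14+29+27+33+9+5 = 117
Maple - Hadley - Ash - Milton - Alder - Ivy - Denton: 14+29+27+33+14+5 = 122
Maple - Hadley - Ash - Milton - Denton - Alder - Ivy: 14+29+27+24+9+14 = 117
Maple - Hadley - Ash - Milton - Denton - Ivy - Alder: 14+29+27+24+5+14 = 113
Maple - Hadley - Ash - Milton - Ivy - Alder - Denton: 14+29+27+21+14+9 = 114
Maple - Hadley - Ash - Milton - Ivy - Denton - Alder: 14+29+27+21+5+9 = 105
Maple - Hadley - Ash - Alder - Milton - Denton - Ivy: 14+29+24+33+24+5 = 129
Maple - Hadley - Ash - Alder - Milton - Ivy - Denton: 14+29+24+33+21+5 = 126
… (712 more)
Maple - Ivy - Hadley - Denton - Alder - Ash - Milton: 3+11+6+9+24+27 = 80  ← best
The minimum is 80.
One shortest path: Maple → Ivy → Hadley → Denton → Alder → Ash → Milton.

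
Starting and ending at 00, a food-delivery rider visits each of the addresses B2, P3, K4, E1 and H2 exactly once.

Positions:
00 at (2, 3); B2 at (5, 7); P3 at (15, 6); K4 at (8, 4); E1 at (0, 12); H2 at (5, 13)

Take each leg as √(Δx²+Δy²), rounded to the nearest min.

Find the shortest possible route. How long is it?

There are 60 distinct closed tours to check (reversals are equivalent).
00 - B2 - P3 - K4 - E1 - H2 - 00: 5+10+7+11+5+10 = 48
00 - B2 - P3 - K4 - H2 - E1 - 00: 5+10+7+9+5+9 = 45
00 - B2 - P3 - E1 - K4 - H2 - 00: 5+10+16+11+9+10 = 61
00 - B2 - P3 - E1 - H2 - K4 - 00: 5+10+16+5+9+6 = 51
00 - B2 - P3 - H2 - K4 - E1 - 00: 5+10+12+9+11+9 = 56
00 - B2 - P3 - H2 - E1 - K4 - 00: 5+10+12+5+11+6 = 49
00 - B2 - K4 - P3 - E1 - H2 - 00: 5+4+7+16+5+10 = 47
00 - B2 - K4 - P3 - H2 - E1 - 00: 5+4+7+12+5+9 = 42
00 - B2 - K4 - E1 - P3 - H2 - 00: 5+4+11+16+12+10 = 58
00 - B2 - K4 - E1 - H2 - P3 - 00: 5+4+11+5+12+13 = 50
00 - B2 - K4 - H2 - P3 - E1 - 00: 5+4+9+12+16+9 = 55
00 - B2 - K4 - H2 - E1 - P3 - 00: 5+4+9+5+16+13 = 52
00 - B2 - E1 - P3 - K4 - H2 - 00: 5+7+16+7+9+10 = 54
00 - B2 - E1 - P3 - H2 - K4 - 00: 5+7+16+12+9+6 = 55
… (46 more)
The minimum is 42.
One optimal route: 00 → B2 → K4 → P3 → H2 → E1 → 00 (or its reverse).

42 min — the shortest possible round trip.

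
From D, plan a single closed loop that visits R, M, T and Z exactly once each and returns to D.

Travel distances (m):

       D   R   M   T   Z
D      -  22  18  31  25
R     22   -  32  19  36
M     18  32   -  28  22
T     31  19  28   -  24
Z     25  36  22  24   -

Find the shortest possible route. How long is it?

Minimum total distance: 105 m.

With 4 stops there are 4!/2 = 12 distinct round trips (a route and its reverse cost the same).
D - R - M - T - Z - D: 22+32+28+24+25 = 131
D - R - M - Z - T - D: 22+32+22+24+31 = 131
D - R - T - M - Z - D: 22+19+28+22+25 = 116
D - R - T - Z - M - D: 22+19+24+22+18 = 105
D - R - Z - M - T - D: 22+36+22+28+31 = 139
D - R - Z - T - M - D: 22+36+24+28+18 = 128
D - M - R - T - Z - D: 18+32+19+24+25 = 118
D - M - R - Z - T - D: 18+32+36+24+31 = 141
D - M - T - R - Z - D: 18+28+19+36+25 = 126
D - M - Z - R - T - D: 18+22+36+19+31 = 126
D - T - R - M - Z - D: 31+19+32+22+25 = 129
D - T - M - R - Z - D: 31+28+32+36+25 = 152
The minimum is 105.
One optimal route: D → R → T → Z → M → D (or its reverse).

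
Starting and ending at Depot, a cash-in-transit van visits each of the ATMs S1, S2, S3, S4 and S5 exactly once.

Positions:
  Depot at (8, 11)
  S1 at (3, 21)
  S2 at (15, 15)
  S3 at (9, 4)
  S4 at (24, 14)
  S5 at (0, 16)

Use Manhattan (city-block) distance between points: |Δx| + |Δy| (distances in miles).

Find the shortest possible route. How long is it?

There are 60 distinct closed tours to check (reversals are equivalent).
Depot-S1-S2-S3-S4-S5-Depot: 15+18+17+25+26+13 = 114
Depot-S1-S2-S3-S5-S4-Depot: 15+18+17+21+26+19 = 116
Depot-S1-S2-S4-S3-S5-Depot: 15+18+10+25+21+13 = 102
Depot-S1-S2-S4-S5-S3-Depot: 15+18+10+26+21+8 = 98
Depot-S1-S2-S5-S3-S4-Depot: 15+18+16+21+25+19 = 114
Depot-S1-S2-S5-S4-S3-Depot: 15+18+16+26+25+8 = 108
Depot-S1-S3-S2-S4-S5-Depot: 15+23+17+10+26+13 = 104
Depot-S1-S3-S2-S5-S4-Depot: 15+23+17+16+26+19 = 116
Depot-S1-S3-S4-S2-S5-Depot: 15+23+25+10+16+13 = 102
Depot-S1-S3-S4-S5-S2-Depot: 15+23+25+26+16+11 = 116
Depot-S1-S3-S5-S2-S4-Depot: 15+23+21+16+10+19 = 104
Depot-S1-S3-S5-S4-S2-Depot: 15+23+21+26+10+11 = 106
Depot-S1-S4-S2-S3-S5-Depot: 15+28+10+17+21+13 = 104
Depot-S1-S4-S2-S5-S3-Depot: 15+28+10+16+21+8 = 98
… (46 more)
Depot-S1-S5-S2-S4-S3-Depot: 15+8+16+10+25+8 = 82  ← best
The minimum is 82.
One optimal route: Depot → S1 → S5 → S2 → S4 → S3 → Depot (or its reverse).

Minimum total distance: 82 miles.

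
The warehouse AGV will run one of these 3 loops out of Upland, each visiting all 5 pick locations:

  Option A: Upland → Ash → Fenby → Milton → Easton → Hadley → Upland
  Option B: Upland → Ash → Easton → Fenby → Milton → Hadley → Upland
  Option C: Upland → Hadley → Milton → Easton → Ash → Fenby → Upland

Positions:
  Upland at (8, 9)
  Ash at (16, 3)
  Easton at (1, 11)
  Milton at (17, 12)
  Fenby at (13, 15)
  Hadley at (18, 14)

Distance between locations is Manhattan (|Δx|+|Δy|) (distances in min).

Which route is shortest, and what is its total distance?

78 min — Option B is the shortest.

Option A: 14 + 15 + 7 + 17 + 20 + 15 = 88
Option B: 14 + 23 + 16 + 7 + 3 + 15 = 78
Option C: 15 + 3 + 17 + 23 + 15 + 11 = 84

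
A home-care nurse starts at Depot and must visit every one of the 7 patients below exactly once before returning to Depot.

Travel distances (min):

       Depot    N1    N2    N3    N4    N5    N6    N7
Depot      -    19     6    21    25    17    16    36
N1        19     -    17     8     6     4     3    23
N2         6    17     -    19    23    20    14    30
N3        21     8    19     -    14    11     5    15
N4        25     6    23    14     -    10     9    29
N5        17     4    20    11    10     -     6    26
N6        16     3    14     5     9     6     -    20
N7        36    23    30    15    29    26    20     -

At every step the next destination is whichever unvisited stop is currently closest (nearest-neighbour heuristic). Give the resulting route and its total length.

Nearest-neighbour total = 102 min; route Depot → N2 → N6 → N1 → N5 → N4 → N3 → N7 → Depot.

From Depot: distances to unvisited — N2=6, N6=16, N5=17, N1=19, N3=21, N4=25, N7=36. Nearest is N2 (6).
From N2: distances to unvisited — N6=14, N1=17, N3=19, N5=20, N4=23, N7=30. Nearest is N6 (14).
From N6: distances to unvisited — N1=3, N3=5, N5=6, N4=9, N7=20. Nearest is N1 (3).
From N1: distances to unvisited — N5=4, N4=6, N3=8, N7=23. Nearest is N5 (4).
From N5: distances to unvisited — N4=10, N3=11, N7=26. Nearest is N4 (10).
From N4: distances to unvisited — N3=14, N7=29. Nearest is N3 (14).
From N3: distances to unvisited — N7=15. Nearest is N7 (15).
Return N7→Depot: 36.
Total = 6 + 14 + 3 + 4 + 10 + 14 + 15 + 36 = 102.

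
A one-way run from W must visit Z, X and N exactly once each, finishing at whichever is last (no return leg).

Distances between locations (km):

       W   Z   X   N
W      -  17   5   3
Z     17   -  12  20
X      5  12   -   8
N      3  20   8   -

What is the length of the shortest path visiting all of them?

There are 3! = 6 possible orderings.
W - Z - X - N: 17+12+8 = 37
W - Z - N - X: 17+20+8 = 45
W - X - Z - N: 5+12+20 = 37
W - X - N - Z: 5+8+20 = 33
W - N - Z - X: 3+20+12 = 35
W - N - X - Z: 3+8+12 = 23
The minimum is 23.
One shortest path: W → N → X → Z.

Shortest open route: 23 km.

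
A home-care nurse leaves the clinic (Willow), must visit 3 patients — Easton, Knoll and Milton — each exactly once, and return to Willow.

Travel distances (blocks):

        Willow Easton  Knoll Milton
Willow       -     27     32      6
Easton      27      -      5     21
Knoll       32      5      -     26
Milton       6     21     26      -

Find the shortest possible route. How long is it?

There are 3 distinct closed tours to check (reversals are equivalent).
Willow → Easton → Knoll → Milton → Willow: 27+5+26+6 = 64
Willow → Easton → Milton → Knoll → Willow: 27+21+26+32 = 106
Willow → Knoll → Easton → Milton → Willow: 32+5+21+6 = 64
The minimum is 64.
One optimal route: Willow → Easton → Knoll → Milton → Willow (or its reverse).

Minimum total distance: 64 blocks.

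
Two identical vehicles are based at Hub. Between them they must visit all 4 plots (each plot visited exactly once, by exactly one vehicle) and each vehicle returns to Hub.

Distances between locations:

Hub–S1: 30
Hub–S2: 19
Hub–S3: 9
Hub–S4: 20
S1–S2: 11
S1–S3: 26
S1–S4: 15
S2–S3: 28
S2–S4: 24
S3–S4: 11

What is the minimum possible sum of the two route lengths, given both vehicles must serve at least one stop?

Minimum combined distance: 83.

There are 2^3 − 1 = 7 ways to divide the 4 stops into two non-empty groups. For each, the best each vehicle can do is its own shortest tour through its group:
  {S1} + {S2, S3, S4}: 60 + 63 = 123
  {S2} + {S1, S3, S4}: 38 + 65 = 103
  {S1, S2} + {S3, S4}: 60 + 40 = 100
  {S3} + {S1, S2, S4}: 18 + 65 = 83
  {S1, S3} + {S2, S4}: 65 + 63 = 128
  {S2, S3} + {S1, S4}: 56 + 65 = 121
  … (7 splits in total)
Best: vehicle 1 Hub → S3 → Hub = 18; vehicle 2 Hub → S2 → S1 → S4 → Hub = 65; combined 83.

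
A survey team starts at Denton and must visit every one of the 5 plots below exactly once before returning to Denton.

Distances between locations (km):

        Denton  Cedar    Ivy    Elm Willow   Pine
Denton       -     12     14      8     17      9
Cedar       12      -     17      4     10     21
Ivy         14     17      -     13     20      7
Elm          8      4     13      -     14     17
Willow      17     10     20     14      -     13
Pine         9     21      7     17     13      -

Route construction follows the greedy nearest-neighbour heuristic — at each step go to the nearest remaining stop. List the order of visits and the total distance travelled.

Total distance 56 km via the nearest-neighbour route Denton → Elm → Cedar → Willow → Pine → Ivy → Denton.

Denton → [Elm:8 / Pine:9 / Cedar:12 / Ivy:14 / Willow:17] → Elm (8)
Elm → [Cedar:4 / Ivy:13 / Willow:14 / Pine:17] → Cedar (4)
Cedar → [Willow:10 / Ivy:17 / Pine:21] → Willow (10)
Willow → [Pine:13 / Ivy:20] → Pine (13)
Pine → [Ivy:7] → Ivy (7)
Return Ivy→Denton: 14.
Total = 8 + 4 + 10 + 13 + 7 + 14 = 56.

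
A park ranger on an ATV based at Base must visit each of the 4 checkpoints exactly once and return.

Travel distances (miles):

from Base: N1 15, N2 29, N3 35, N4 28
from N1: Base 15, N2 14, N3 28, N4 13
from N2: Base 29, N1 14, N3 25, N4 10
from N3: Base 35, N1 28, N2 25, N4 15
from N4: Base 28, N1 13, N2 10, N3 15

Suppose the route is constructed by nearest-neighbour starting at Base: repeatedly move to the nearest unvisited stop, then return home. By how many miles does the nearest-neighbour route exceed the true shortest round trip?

From Base: N1=15, N4=28, N2=29, N3=35 → choose N1 (15).
From N1: N4=13, N2=14, N3=28 → choose N4 (13).
From N4: N2=10, N3=15 → choose N2 (10).
From N2: N3=25 → choose N3 (25).
NN route Base → N1 → N4 → N2 → N3 → Base costs 98.
Optimal: Base → N1 → N2 → N4 → N3 → Base costs 89 (by enumerating all 12 distinct tours).
Excess = 98 − 89 = 9.

The nearest-neighbour route is 9 miles longer than optimal.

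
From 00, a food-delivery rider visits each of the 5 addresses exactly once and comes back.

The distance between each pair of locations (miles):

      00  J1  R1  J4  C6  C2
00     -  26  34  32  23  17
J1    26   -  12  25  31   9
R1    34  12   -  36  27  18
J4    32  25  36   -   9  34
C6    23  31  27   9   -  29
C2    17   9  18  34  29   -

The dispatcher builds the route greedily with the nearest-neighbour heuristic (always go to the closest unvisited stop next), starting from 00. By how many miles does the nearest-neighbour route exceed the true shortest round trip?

2 miles longer than the optimal tour.

From 00: C2=17, C6=23, J1=26, J4=32, R1=34 → choose C2 (17).
From C2: J1=9, R1=18, C6=29, J4=34 → choose J1 (9).
From J1: R1=12, J4=25, C6=31 → choose R1 (12).
From R1: C6=27, J4=36 → choose C6 (27).
From C6: J4=9 → choose J4 (9).
NN route 00 → C2 → J1 → R1 → C6 → J4 → 00 costs 106.
Optimal: 00 → C6 → J4 → J1 → R1 → C2 → 00 costs 104 (by enumerating all 60 distinct tours).
Excess = 106 − 104 = 2.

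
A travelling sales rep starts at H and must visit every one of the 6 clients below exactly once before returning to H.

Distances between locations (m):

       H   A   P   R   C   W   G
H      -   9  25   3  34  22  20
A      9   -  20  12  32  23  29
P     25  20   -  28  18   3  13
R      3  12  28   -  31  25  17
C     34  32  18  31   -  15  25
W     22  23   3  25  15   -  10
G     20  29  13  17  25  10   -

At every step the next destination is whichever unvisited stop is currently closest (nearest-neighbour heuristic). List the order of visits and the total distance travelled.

From H: distances to unvisited — R=3, A=9, G=20, W=22, P=25, C=34. Nearest is R (3).
From R: distances to unvisited — A=12, G=17, W=25, P=28, C=31. Nearest is A (12).
From A: distances to unvisited — P=20, W=23, G=29, C=32. Nearest is P (20).
From P: distances to unvisited — W=3, G=13, C=18. Nearest is W (3).
From W: distances to unvisited — G=10, C=15. Nearest is G (10).
From G: distances to unvisited — C=25. Nearest is C (25).
Return C→H: 34.
Total = 3 + 12 + 20 + 3 + 10 + 25 + 34 = 107.

Total distance 107 m via the nearest-neighbour route H → R → A → P → W → G → C → H.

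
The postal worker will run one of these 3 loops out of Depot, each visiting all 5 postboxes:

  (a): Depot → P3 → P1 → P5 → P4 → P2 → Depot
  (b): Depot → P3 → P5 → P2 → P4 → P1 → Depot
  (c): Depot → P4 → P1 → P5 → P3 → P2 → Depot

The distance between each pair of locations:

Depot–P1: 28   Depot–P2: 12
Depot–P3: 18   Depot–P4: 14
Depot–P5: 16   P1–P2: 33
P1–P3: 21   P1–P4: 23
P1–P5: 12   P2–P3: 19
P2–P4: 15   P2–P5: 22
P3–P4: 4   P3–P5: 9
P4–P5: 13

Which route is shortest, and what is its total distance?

89 — (c) is the shortest.

(a): 18 + 21 + 12 + 13 + 15 + 12 = 91
(b): 18 + 9 + 22 + 15 + 23 + 28 = 115
(c): 14 + 23 + 12 + 9 + 19 + 12 = 89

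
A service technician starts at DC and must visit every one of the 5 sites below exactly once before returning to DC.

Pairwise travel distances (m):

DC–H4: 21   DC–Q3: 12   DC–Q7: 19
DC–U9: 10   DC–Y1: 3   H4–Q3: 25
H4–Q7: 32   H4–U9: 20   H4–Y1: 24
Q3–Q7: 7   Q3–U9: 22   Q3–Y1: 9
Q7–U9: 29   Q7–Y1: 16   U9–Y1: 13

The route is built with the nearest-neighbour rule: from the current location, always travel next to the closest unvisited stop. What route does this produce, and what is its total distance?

Nearest-neighbour total = 89 m; route DC → Y1 → Q3 → Q7 → U9 → H4 → DC.

At DC the remaining stops are Y1 3, U9 10, Q3 12, Q7 19, H4 21; go to Y1.
At Y1 the remaining stops are Q3 9, U9 13, Q7 16, H4 24; go to Q3.
At Q3 the remaining stops are Q7 7, U9 22, H4 25; go to Q7.
At Q7 the remaining stops are U9 29, H4 32; go to U9.
At U9 the remaining stops are H4 20; go to H4.
Return H4→DC: 21.
Total = 3 + 9 + 7 + 29 + 20 + 21 = 89.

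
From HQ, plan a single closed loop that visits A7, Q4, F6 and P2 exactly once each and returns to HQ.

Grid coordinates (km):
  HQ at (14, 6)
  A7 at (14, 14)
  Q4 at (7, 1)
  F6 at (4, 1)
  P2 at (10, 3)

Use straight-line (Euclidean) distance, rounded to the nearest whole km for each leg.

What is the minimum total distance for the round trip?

There are 12 distinct closed tours to check (reversals are equivalent).
HQ→A7→Q4→F6→P2→HQ: 8+15+3+6+5 = 37
HQ→A7→Q4→P2→F6→HQ: 8+15+4+6+11 = 44
HQ→A7→F6→Q4→P2→HQ: 8+16+3+4+5 = 36
HQ→A7→F6→P2→Q4→HQ: 8+16+6+4+9 = 43
HQ→A7→P2→Q4→F6→HQ: 8+12+4+3+11 = 38
HQ→A7→P2→F6→Q4→HQ: 8+12+6+3+9 = 38
HQ→Q4→A7→F6→P2→HQ: 9+15+16+6+5 = 51
HQ→Q4→A7→P2→F6→HQ: 9+15+12+6+11 = 53
HQ→Q4→F6→A7→P2→HQ: 9+3+16+12+5 = 45
HQ→Q4→P2→A7→F6→HQ: 9+4+12+16+11 = 52
HQ→F6→A7→Q4→P2→HQ: 11+16+15+4+5 = 51
HQ→F6→Q4→A7→P2→HQ: 11+3+15+12+5 = 46
The minimum is 36.
One optimal route: HQ → A7 → F6 → Q4 → P2 → HQ (or its reverse).

36 km — the shortest possible round trip.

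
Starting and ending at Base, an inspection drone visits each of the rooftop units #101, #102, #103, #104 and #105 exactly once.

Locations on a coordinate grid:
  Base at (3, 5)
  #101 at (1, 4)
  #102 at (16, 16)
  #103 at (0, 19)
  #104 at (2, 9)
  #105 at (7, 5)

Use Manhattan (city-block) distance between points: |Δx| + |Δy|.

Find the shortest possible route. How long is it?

64 — the shortest possible round trip.

With 5 stops there are 5!/2 = 60 distinct round trips (a route and its reverse cost the same).
Base-#101-#102-#103-#104-#105-Base: 3+27+19+12+9+4 = 74
Base-#101-#102-#103-#105-#104-Base: 3+27+19+21+9+5 = 84
Base-#101-#102-#104-#103-#105-Base: 3+27+21+12+21+4 = 88
Base-#101-#102-#104-#105-#103-Base: 3+27+21+9+21+17 = 98
Base-#101-#102-#105-#103-#104-Base: 3+27+20+21+12+5 = 88
Base-#101-#102-#105-#104-#103-Base: 3+27+20+9+12+17 = 88
Base-#101-#103-#102-#104-#105-Base: 3+16+19+21+9+4 = 72
Base-#101-#103-#102-#105-#104-Base: 3+16+19+20+9+5 = 72
Base-#101-#103-#104-#102-#105-Base: 3+16+12+21+20+4 = 76
Base-#101-#103-#104-#105-#102-Base: 3+16+12+9+20+24 = 84
Base-#101-#103-#105-#102-#104-Base: 3+16+21+20+21+5 = 86
Base-#101-#103-#105-#104-#102-Base: 3+16+21+9+21+24 = 94
Base-#101-#104-#102-#103-#105-Base: 3+6+21+19+21+4 = 74
Base-#101-#104-#102-#105-#103-Base: 3+6+21+20+21+17 = 88
… (46 more)
Base-#101-#104-#103-#102-#105-Base: 3+6+12+19+20+4 = 64  ← best
The minimum is 64.
One optimal route: Base → #101 → #104 → #103 → #102 → #105 → Base (or its reverse).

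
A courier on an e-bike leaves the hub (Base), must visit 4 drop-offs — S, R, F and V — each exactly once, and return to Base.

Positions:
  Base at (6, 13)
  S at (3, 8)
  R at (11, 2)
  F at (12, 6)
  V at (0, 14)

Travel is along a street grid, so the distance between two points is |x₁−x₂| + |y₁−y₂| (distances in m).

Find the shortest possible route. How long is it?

48 m — the shortest possible round trip.

Base → S → R → F → V → Base: 8+14+5+20+7 = 54
Base → S → R → V → F → Base: 8+14+23+20+13 = 78
Base → S → F → R → V → Base: 8+11+5+23+7 = 54
Base → S → F → V → R → Base: 8+11+20+23+16 = 78
Base → S → V → R → F → Base: 8+9+23+5+13 = 58
Base → S → V → F → R → Base: 8+9+20+5+16 = 58
Base → R → S → F → V → Base: 16+14+11+20+7 = 68
Base → R → S → V → F → Base: 16+14+9+20+13 = 72
Base → R → F → S → V → Base: 16+5+11+9+7 = 48
Base → R → V → S → F → Base: 16+23+9+11+13 = 72
Base → F → S → R → V → Base: 13+11+14+23+7 = 68
Base → F → R → S → V → Base: 13+5+14+9+7 = 48
The minimum is 48.
One optimal route: Base → R → F → S → V → Base (or its reverse).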